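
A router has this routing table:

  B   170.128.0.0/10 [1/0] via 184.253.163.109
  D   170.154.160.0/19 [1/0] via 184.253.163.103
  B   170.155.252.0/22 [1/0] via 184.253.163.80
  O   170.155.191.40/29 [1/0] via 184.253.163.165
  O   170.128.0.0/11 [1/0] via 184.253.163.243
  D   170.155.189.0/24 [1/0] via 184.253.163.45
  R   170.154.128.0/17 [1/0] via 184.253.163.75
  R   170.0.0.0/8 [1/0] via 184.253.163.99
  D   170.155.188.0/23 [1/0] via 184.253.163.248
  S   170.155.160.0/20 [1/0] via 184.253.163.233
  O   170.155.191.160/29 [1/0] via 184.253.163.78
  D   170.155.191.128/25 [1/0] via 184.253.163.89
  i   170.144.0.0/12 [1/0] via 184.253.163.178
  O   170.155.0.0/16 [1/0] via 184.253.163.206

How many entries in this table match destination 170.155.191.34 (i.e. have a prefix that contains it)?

Prefixes containing 170.155.191.34:
  170.0.0.0/8 (170.0.0.0 - 170.255.255.255)
  170.128.0.0/10 (170.128.0.0 - 170.191.255.255)
  170.128.0.0/11 (170.128.0.0 - 170.159.255.255)
  170.144.0.0/12 (170.144.0.0 - 170.159.255.255)
  170.155.0.0/16 (170.155.0.0 - 170.155.255.255)
Total matching entries: 5.

5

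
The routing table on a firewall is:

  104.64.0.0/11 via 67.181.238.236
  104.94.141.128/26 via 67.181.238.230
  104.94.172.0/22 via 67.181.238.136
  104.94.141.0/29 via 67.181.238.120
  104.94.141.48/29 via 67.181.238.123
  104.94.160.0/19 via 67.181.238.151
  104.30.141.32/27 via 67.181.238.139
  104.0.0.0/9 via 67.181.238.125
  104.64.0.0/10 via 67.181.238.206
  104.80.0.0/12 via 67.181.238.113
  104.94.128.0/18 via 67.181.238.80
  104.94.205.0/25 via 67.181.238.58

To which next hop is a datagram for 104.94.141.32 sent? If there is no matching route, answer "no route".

67.181.238.80

Routes whose prefix contains 104.94.141.32:
  104.0.0.0/9 (104.0.0.0 - 104.127.255.255) -> 67.181.238.125
  104.64.0.0/10 (104.64.0.0 - 104.127.255.255) -> 67.181.238.206
  104.64.0.0/11 (104.64.0.0 - 104.95.255.255) -> 67.181.238.236
  104.80.0.0/12 (104.80.0.0 - 104.95.255.255) -> 67.181.238.113
  104.94.128.0/18 (104.94.128.0 - 104.94.191.255) -> 67.181.238.80
More-specific entries that do NOT match:
  104.94.141.0/29 (104.94.141.0 - 104.94.141.7) does not contain 104.94.141.32
  104.94.141.48/29 (104.94.141.48 - 104.94.141.55) does not contain 104.94.141.32
  104.30.141.32/27 (104.30.141.32 - 104.30.141.63) does not contain 104.94.141.32
  104.94.141.128/26 (104.94.141.128 - 104.94.141.191) does not contain 104.94.141.32
  104.94.205.0/25 (104.94.205.0 - 104.94.205.127) does not contain 104.94.141.32
  104.94.172.0/22 (104.94.172.0 - 104.94.175.255) does not contain 104.94.141.32
  104.94.160.0/19 (104.94.160.0 - 104.94.191.255) does not contain 104.94.141.32
Longest matching prefix is /18 -> next hop 67.181.238.80.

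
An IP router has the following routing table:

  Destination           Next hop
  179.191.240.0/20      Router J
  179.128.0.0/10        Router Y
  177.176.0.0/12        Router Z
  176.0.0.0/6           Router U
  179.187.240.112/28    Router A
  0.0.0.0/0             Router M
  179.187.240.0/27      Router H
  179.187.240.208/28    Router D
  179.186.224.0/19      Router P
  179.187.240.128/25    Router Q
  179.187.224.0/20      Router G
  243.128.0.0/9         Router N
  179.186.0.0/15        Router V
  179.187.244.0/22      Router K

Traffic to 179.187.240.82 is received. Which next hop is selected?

Router V

Routes whose prefix contains 179.187.240.82:
  0.0.0.0/0 (default, matches everything) -> Router M
  176.0.0.0/6 (176.0.0.0 - 179.255.255.255) -> Router U
  179.128.0.0/10 (179.128.0.0 - 179.191.255.255) -> Router Y
  179.186.0.0/15 (179.186.0.0 - 179.187.255.255) -> Router V
More-specific entries that do NOT match:
  179.187.240.112/28 (179.187.240.112 - 179.187.240.127) does not contain 179.187.240.82
  179.187.240.208/28 (179.187.240.208 - 179.187.240.223) does not contain 179.187.240.82
  179.187.240.0/27 (179.187.240.0 - 179.187.240.31) does not contain 179.187.240.82
  179.187.240.128/25 (179.187.240.128 - 179.187.240.255) does not contain 179.187.240.82
  179.187.244.0/22 (179.187.244.0 - 179.187.247.255) does not contain 179.187.240.82
  179.191.240.0/20 (179.191.240.0 - 179.191.255.255) does not contain 179.187.240.82
  179.187.224.0/20 (179.187.224.0 - 179.187.239.255) does not contain 179.187.240.82
  179.186.224.0/19 (179.186.224.0 - 179.186.255.255) does not contain 179.187.240.82
Longest matching prefix is /15 -> next hop Router V.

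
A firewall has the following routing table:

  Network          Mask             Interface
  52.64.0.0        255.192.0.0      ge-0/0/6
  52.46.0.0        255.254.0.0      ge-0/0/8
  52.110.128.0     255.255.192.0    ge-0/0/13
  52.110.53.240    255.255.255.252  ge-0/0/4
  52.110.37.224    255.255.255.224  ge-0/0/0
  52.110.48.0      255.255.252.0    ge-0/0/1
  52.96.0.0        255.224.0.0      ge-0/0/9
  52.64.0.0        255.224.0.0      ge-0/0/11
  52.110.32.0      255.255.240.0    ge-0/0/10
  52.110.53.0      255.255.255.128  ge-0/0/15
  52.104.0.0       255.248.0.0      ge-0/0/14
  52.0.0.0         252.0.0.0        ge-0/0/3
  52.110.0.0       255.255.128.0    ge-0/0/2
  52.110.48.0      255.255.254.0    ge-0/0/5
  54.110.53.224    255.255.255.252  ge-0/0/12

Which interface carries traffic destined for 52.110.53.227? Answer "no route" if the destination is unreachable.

Routes whose prefix contains 52.110.53.227:
  52.0.0.0/6 (52.0.0.0 - 55.255.255.255) -> ge-0/0/3
  52.64.0.0/10 (52.64.0.0 - 52.127.255.255) -> ge-0/0/6
  52.96.0.0/11 (52.96.0.0 - 52.127.255.255) -> ge-0/0/9
  52.104.0.0/13 (52.104.0.0 - 52.111.255.255) -> ge-0/0/14
  52.110.0.0/17 (52.110.0.0 - 52.110.127.255) -> ge-0/0/2
More-specific entries that do NOT match:
  52.110.53.240/30 (52.110.53.240 - 52.110.53.243) does not contain 52.110.53.227
  54.110.53.224/30 (54.110.53.224 - 54.110.53.227) does not contain 52.110.53.227
  52.110.37.224/27 (52.110.37.224 - 52.110.37.255) does not contain 52.110.53.227
  52.110.53.0/25 (52.110.53.0 - 52.110.53.127) does not contain 52.110.53.227
  52.110.48.0/23 (52.110.48.0 - 52.110.49.255) does not contain 52.110.53.227
  52.110.48.0/22 (52.110.48.0 - 52.110.51.255) does not contain 52.110.53.227
  52.110.32.0/20 (52.110.32.0 - 52.110.47.255) does not contain 52.110.53.227
  52.110.128.0/18 (52.110.128.0 - 52.110.191.255) does not contain 52.110.53.227
Longest matching prefix is /17 -> interface ge-0/0/2.

ge-0/0/2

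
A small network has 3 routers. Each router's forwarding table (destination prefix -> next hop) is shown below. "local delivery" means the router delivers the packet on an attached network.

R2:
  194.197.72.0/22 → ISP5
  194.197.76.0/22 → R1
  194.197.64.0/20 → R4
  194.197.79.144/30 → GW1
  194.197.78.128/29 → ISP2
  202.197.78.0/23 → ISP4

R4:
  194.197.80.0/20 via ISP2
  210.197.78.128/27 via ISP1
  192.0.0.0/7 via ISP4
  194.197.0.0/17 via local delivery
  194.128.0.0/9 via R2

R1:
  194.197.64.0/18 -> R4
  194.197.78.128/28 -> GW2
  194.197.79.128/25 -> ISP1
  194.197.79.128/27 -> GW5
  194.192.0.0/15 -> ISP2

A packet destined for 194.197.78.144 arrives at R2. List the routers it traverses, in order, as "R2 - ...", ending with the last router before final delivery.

At R2: longest match for 194.197.78.144 is 194.197.76.0/22 -> R1
At R1: longest match for 194.197.78.144 is 194.197.64.0/18 -> R4
At R4: longest match for 194.197.78.144 is 194.197.0.0/17 -> local delivery

R2 - R1 - R4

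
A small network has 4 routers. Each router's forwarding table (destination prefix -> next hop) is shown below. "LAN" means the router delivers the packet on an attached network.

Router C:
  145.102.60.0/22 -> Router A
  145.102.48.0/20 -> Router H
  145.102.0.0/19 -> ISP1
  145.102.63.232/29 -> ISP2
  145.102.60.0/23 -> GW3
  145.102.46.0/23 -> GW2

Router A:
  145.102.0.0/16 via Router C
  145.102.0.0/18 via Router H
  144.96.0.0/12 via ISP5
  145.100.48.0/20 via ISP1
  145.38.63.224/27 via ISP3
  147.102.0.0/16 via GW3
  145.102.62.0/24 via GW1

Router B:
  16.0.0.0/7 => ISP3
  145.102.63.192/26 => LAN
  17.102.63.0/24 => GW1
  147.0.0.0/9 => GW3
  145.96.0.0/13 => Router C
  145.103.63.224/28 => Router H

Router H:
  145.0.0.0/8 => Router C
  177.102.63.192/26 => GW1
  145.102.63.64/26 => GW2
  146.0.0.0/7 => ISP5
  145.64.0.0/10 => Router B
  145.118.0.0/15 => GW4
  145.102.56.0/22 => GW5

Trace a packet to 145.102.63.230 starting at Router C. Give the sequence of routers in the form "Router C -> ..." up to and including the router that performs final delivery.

At Router C: longest match for 145.102.63.230 is 145.102.60.0/22 -> Router A
At Router A: longest match for 145.102.63.230 is 145.102.0.0/18 -> Router H
At Router H: longest match for 145.102.63.230 is 145.64.0.0/10 -> Router B
At Router B: longest match for 145.102.63.230 is 145.102.63.192/26 -> LAN

Router C -> Router A -> Router H -> Router B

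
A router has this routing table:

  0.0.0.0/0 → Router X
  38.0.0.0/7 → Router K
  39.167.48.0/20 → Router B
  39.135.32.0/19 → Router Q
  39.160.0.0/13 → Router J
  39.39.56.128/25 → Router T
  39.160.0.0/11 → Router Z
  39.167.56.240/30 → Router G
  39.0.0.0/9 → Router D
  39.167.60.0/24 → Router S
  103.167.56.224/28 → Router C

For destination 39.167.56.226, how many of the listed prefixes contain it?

Prefixes containing 39.167.56.226:
  0.0.0.0/0 (default, matches everything)
  38.0.0.0/7 (38.0.0.0 - 39.255.255.255)
  39.160.0.0/11 (39.160.0.0 - 39.191.255.255)
  39.160.0.0/13 (39.160.0.0 - 39.167.255.255)
  39.167.48.0/20 (39.167.48.0 - 39.167.63.255)
Total matching entries: 5.

5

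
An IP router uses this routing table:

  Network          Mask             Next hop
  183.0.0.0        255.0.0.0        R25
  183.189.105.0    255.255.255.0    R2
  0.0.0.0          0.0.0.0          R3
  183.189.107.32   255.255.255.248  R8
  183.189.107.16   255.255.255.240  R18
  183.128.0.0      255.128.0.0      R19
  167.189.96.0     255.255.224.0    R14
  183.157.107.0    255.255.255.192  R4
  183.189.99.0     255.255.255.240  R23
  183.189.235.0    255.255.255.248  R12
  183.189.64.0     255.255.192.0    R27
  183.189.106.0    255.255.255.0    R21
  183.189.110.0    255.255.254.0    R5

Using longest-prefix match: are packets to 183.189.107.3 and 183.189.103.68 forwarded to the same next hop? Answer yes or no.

183.189.107.3: longest match 183.189.64.0/18 -> R27
183.189.103.68: longest match 183.189.64.0/18 -> R27

yes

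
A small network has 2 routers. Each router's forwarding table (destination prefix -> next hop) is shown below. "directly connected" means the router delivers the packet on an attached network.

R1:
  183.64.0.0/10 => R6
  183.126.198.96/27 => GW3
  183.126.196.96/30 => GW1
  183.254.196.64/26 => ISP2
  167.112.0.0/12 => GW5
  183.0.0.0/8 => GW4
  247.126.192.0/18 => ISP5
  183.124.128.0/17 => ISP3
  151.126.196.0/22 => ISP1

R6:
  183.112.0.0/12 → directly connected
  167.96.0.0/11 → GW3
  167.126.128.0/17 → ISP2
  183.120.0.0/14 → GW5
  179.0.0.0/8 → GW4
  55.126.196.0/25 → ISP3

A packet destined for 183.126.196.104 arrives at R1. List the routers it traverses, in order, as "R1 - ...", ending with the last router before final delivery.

R1 - R6

At R1: longest match for 183.126.196.104 is 183.64.0.0/10 -> R6
At R6: longest match for 183.126.196.104 is 183.112.0.0/12 -> directly connected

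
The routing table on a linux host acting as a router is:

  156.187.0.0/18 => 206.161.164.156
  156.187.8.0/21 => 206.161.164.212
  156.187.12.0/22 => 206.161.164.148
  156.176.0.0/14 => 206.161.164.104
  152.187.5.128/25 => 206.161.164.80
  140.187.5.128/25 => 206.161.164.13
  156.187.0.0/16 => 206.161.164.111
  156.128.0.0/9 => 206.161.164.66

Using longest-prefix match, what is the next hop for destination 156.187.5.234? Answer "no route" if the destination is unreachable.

Routes whose prefix contains 156.187.5.234:
  156.128.0.0/9 (156.128.0.0 - 156.255.255.255) -> 206.161.164.66
  156.187.0.0/16 (156.187.0.0 - 156.187.255.255) -> 206.161.164.111
  156.187.0.0/18 (156.187.0.0 - 156.187.63.255) -> 206.161.164.156
More-specific entries that do NOT match:
  152.187.5.128/25 (152.187.5.128 - 152.187.5.255) does not contain 156.187.5.234
  140.187.5.128/25 (140.187.5.128 - 140.187.5.255) does not contain 156.187.5.234
  156.187.12.0/22 (156.187.12.0 - 156.187.15.255) does not contain 156.187.5.234
  156.187.8.0/21 (156.187.8.0 - 156.187.15.255) does not contain 156.187.5.234
Longest matching prefix is /18 -> next hop 206.161.164.156.

206.161.164.156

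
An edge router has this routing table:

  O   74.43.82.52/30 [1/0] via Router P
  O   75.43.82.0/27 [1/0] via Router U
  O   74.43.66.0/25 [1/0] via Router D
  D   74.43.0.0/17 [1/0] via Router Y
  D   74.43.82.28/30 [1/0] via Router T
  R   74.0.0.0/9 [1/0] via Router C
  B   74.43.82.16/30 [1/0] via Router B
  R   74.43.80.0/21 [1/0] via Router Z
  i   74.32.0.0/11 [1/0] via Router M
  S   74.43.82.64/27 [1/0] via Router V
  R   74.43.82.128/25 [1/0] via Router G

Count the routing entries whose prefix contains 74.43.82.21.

4

Prefixes containing 74.43.82.21:
  74.0.0.0/9 (74.0.0.0 - 74.127.255.255)
  74.32.0.0/11 (74.32.0.0 - 74.63.255.255)
  74.43.0.0/17 (74.43.0.0 - 74.43.127.255)
  74.43.80.0/21 (74.43.80.0 - 74.43.87.255)
Total matching entries: 4.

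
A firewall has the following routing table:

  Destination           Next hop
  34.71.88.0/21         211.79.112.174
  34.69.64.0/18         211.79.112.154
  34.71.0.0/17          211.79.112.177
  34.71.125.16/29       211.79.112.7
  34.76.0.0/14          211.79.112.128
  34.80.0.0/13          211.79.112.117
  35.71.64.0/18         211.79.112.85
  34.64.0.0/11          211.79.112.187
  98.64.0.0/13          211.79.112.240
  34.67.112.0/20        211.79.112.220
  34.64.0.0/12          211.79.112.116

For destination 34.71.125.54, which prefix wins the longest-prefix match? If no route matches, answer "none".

34.71.0.0/17

Entries matching 34.71.125.54:
  34.64.0.0/11 (34.64.0.0 - 34.95.255.255)
  34.64.0.0/12 (34.64.0.0 - 34.79.255.255)
  34.71.0.0/17 (34.71.0.0 - 34.71.127.255)
Most specific is 34.71.0.0/17.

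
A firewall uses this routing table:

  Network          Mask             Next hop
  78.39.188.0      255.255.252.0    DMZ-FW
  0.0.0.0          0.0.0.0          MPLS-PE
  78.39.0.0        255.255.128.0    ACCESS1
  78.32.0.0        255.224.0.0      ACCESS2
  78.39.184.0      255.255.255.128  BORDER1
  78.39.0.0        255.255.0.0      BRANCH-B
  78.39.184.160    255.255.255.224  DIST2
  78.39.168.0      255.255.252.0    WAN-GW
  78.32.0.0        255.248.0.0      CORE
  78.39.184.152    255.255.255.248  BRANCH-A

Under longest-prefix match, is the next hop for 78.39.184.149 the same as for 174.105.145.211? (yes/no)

78.39.184.149: longest match 78.39.0.0/16 -> BRANCH-B
174.105.145.211: longest match 0.0.0.0/0 -> MPLS-PE

no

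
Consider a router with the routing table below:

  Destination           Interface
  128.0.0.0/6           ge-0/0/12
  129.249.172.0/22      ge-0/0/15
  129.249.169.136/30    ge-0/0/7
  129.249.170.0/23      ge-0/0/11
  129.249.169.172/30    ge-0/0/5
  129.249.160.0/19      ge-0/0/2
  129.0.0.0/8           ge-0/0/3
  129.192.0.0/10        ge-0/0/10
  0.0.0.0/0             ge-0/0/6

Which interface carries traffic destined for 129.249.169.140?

ge-0/0/2

Routes whose prefix contains 129.249.169.140:
  0.0.0.0/0 (default, matches everything) -> ge-0/0/6
  128.0.0.0/6 (128.0.0.0 - 131.255.255.255) -> ge-0/0/12
  129.0.0.0/8 (129.0.0.0 - 129.255.255.255) -> ge-0/0/3
  129.192.0.0/10 (129.192.0.0 - 129.255.255.255) -> ge-0/0/10
  129.249.160.0/19 (129.249.160.0 - 129.249.191.255) -> ge-0/0/2
More-specific entries that do NOT match:
  129.249.169.136/30 (129.249.169.136 - 129.249.169.139) does not contain 129.249.169.140
  129.249.169.172/30 (129.249.169.172 - 129.249.169.175) does not contain 129.249.169.140
  129.249.170.0/23 (129.249.170.0 - 129.249.171.255) does not contain 129.249.169.140
  129.249.172.0/22 (129.249.172.0 - 129.249.175.255) does not contain 129.249.169.140
Longest matching prefix is /19 -> interface ge-0/0/2.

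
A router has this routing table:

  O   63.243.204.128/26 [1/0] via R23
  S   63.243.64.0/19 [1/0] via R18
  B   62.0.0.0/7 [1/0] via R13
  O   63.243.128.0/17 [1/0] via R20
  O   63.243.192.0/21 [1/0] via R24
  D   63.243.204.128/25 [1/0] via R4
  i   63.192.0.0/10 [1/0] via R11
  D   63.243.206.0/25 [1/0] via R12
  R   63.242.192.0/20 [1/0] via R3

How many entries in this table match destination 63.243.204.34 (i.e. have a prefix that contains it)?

Prefixes containing 63.243.204.34:
  62.0.0.0/7 (62.0.0.0 - 63.255.255.255)
  63.192.0.0/10 (63.192.0.0 - 63.255.255.255)
  63.243.128.0/17 (63.243.128.0 - 63.243.255.255)
Total matching entries: 3.

3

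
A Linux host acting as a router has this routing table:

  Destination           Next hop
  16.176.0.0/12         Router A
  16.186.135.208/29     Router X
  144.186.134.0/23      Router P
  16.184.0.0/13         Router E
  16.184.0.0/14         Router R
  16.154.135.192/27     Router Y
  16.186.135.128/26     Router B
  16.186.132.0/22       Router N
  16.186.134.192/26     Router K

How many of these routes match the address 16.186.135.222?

Prefixes containing 16.186.135.222:
  16.176.0.0/12 (16.176.0.0 - 16.191.255.255)
  16.184.0.0/13 (16.184.0.0 - 16.191.255.255)
  16.184.0.0/14 (16.184.0.0 - 16.187.255.255)
  16.186.132.0/22 (16.186.132.0 - 16.186.135.255)
Total matching entries: 4.

4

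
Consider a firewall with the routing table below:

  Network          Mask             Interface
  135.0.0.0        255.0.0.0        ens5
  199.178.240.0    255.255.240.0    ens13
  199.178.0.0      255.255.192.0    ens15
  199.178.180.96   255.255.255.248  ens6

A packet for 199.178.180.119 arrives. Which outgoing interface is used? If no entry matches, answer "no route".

no route

No entry's prefix contains 199.178.180.119; there is no default route.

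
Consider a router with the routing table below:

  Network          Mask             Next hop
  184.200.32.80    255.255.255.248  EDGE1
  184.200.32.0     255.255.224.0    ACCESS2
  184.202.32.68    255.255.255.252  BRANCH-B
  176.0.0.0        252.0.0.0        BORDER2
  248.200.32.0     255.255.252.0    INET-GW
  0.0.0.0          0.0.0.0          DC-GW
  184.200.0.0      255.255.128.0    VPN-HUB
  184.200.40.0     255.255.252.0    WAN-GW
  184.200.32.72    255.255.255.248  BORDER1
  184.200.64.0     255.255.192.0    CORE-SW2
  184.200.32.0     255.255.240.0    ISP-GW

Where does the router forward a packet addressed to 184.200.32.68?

ISP-GW

Routes whose prefix contains 184.200.32.68:
  0.0.0.0/0 (default, matches everything) -> DC-GW
  184.200.0.0/17 (184.200.0.0 - 184.200.127.255) -> VPN-HUB
  184.200.32.0/19 (184.200.32.0 - 184.200.63.255) -> ACCESS2
  184.200.32.0/20 (184.200.32.0 - 184.200.47.255) -> ISP-GW
More-specific entries that do NOT match:
  184.202.32.68/30 (184.202.32.68 - 184.202.32.71) does not contain 184.200.32.68
  184.200.32.80/29 (184.200.32.80 - 184.200.32.87) does not contain 184.200.32.68
  184.200.32.72/29 (184.200.32.72 - 184.200.32.79) does not contain 184.200.32.68
  248.200.32.0/22 (248.200.32.0 - 248.200.35.255) does not contain 184.200.32.68
  184.200.40.0/22 (184.200.40.0 - 184.200.43.255) does not contain 184.200.32.68
Longest matching prefix is /20 -> next hop ISP-GW.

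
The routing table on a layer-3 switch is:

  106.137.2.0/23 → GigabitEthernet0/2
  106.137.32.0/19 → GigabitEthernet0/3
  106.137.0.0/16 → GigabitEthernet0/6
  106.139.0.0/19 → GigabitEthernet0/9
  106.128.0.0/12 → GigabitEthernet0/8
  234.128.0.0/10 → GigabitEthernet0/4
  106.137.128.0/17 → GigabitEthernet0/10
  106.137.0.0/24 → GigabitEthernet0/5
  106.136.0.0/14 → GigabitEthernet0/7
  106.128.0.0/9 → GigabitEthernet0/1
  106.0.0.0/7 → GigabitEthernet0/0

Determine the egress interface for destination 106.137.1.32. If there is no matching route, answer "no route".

Routes whose prefix contains 106.137.1.32:
  106.0.0.0/7 (106.0.0.0 - 107.255.255.255) -> GigabitEthernet0/0
  106.128.0.0/9 (106.128.0.0 - 106.255.255.255) -> GigabitEthernet0/1
  106.128.0.0/12 (106.128.0.0 - 106.143.255.255) -> GigabitEthernet0/8
  106.136.0.0/14 (106.136.0.0 - 106.139.255.255) -> GigabitEthernet0/7
  106.137.0.0/16 (106.137.0.0 - 106.137.255.255) -> GigabitEthernet0/6
More-specific entries that do NOT match:
  106.137.0.0/24 (106.137.0.0 - 106.137.0.255) does not contain 106.137.1.32
  106.137.2.0/23 (106.137.2.0 - 106.137.3.255) does not contain 106.137.1.32
  106.137.32.0/19 (106.137.32.0 - 106.137.63.255) does not contain 106.137.1.32
  106.139.0.0/19 (106.139.0.0 - 106.139.31.255) does not contain 106.137.1.32
  106.137.128.0/17 (106.137.128.0 - 106.137.255.255) does not contain 106.137.1.32
Longest matching prefix is /16 -> interface GigabitEthernet0/6.

GigabitEthernet0/6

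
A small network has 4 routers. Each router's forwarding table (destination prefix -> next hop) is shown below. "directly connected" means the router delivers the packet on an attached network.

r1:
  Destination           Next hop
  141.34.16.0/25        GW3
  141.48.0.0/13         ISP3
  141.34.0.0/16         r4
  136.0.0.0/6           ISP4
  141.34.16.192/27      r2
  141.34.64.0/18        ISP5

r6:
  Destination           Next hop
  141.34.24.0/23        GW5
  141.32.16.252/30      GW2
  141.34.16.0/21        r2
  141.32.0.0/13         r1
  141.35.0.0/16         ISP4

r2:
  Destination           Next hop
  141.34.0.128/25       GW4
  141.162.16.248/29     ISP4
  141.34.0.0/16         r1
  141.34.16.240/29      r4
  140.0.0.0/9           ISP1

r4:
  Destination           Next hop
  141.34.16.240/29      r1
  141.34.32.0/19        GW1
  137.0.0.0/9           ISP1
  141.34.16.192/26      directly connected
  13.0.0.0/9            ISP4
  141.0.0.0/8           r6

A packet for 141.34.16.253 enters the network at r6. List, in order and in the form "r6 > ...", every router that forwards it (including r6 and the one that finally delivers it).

At r6: longest match for 141.34.16.253 is 141.34.16.0/21 -> r2
At r2: longest match for 141.34.16.253 is 141.34.0.0/16 -> r1
At r1: longest match for 141.34.16.253 is 141.34.0.0/16 -> r4
At r4: longest match for 141.34.16.253 is 141.34.16.192/26 -> directly connected

r6 > r2 > r1 > r4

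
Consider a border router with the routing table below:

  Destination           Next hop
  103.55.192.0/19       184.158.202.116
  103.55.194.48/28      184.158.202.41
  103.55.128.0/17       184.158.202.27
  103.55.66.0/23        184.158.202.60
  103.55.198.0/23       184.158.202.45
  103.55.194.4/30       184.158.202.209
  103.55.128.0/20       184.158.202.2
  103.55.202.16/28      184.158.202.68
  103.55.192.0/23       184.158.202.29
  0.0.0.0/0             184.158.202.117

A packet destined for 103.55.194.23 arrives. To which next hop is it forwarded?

Routes whose prefix contains 103.55.194.23:
  0.0.0.0/0 (default, matches everything) -> 184.158.202.117
  103.55.128.0/17 (103.55.128.0 - 103.55.255.255) -> 184.158.202.27
  103.55.192.0/19 (103.55.192.0 - 103.55.223.255) -> 184.158.202.116
More-specific entries that do NOT match:
  103.55.194.4/30 (103.55.194.4 - 103.55.194.7) does not contain 103.55.194.23
  103.55.194.48/28 (103.55.194.48 - 103.55.194.63) does not contain 103.55.194.23
  103.55.202.16/28 (103.55.202.16 - 103.55.202.31) does not contain 103.55.194.23
  103.55.66.0/23 (103.55.66.0 - 103.55.67.255) does not contain 103.55.194.23
  103.55.198.0/23 (103.55.198.0 - 103.55.199.255) does not contain 103.55.194.23
  103.55.192.0/23 (103.55.192.0 - 103.55.193.255) does not contain 103.55.194.23
  103.55.128.0/20 (103.55.128.0 - 103.55.143.255) does not contain 103.55.194.23
Longest matching prefix is /19 -> next hop 184.158.202.116.

184.158.202.116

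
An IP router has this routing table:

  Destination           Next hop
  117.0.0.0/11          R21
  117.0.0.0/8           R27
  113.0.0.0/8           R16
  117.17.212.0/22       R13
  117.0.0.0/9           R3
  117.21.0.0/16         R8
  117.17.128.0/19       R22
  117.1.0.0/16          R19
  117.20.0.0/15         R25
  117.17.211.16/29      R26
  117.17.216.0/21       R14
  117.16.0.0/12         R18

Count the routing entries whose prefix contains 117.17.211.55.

4

Prefixes containing 117.17.211.55:
  117.0.0.0/8 (117.0.0.0 - 117.255.255.255)
  117.0.0.0/9 (117.0.0.0 - 117.127.255.255)
  117.0.0.0/11 (117.0.0.0 - 117.31.255.255)
  117.16.0.0/12 (117.16.0.0 - 117.31.255.255)
Total matching entries: 4.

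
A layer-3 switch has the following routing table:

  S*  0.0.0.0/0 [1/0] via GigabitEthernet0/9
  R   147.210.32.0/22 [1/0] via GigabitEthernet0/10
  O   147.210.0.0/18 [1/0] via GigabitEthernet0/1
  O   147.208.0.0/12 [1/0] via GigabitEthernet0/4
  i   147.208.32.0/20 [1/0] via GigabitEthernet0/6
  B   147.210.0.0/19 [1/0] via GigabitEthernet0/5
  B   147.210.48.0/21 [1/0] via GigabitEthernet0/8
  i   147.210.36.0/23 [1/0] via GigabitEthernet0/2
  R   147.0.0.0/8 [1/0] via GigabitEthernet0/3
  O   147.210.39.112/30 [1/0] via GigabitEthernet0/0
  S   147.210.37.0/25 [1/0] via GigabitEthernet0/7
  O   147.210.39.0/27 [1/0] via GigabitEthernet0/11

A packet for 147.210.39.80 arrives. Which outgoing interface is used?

GigabitEthernet0/1

Routes whose prefix contains 147.210.39.80:
  0.0.0.0/0 (default, matches everything) -> GigabitEthernet0/9
  147.0.0.0/8 (147.0.0.0 - 147.255.255.255) -> GigabitEthernet0/3
  147.208.0.0/12 (147.208.0.0 - 147.223.255.255) -> GigabitEthernet0/4
  147.210.0.0/18 (147.210.0.0 - 147.210.63.255) -> GigabitEthernet0/1
More-specific entries that do NOT match:
  147.210.39.112/30 (147.210.39.112 - 147.210.39.115) does not contain 147.210.39.80
  147.210.39.0/27 (147.210.39.0 - 147.210.39.31) does not contain 147.210.39.80
  147.210.37.0/25 (147.210.37.0 - 147.210.37.127) does not contain 147.210.39.80
  147.210.36.0/23 (147.210.36.0 - 147.210.37.255) does not contain 147.210.39.80
  147.210.32.0/22 (147.210.32.0 - 147.210.35.255) does not contain 147.210.39.80
  147.210.48.0/21 (147.210.48.0 - 147.210.55.255) does not contain 147.210.39.80
  147.208.32.0/20 (147.208.32.0 - 147.208.47.255) does not contain 147.210.39.80
  147.210.0.0/19 (147.210.0.0 - 147.210.31.255) does not contain 147.210.39.80
Longest matching prefix is /18 -> interface GigabitEthernet0/1.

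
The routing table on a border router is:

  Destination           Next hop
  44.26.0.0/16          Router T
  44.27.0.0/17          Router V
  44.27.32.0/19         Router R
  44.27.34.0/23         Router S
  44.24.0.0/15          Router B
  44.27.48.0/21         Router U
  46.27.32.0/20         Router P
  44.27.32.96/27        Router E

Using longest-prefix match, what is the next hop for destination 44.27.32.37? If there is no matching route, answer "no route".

Routes whose prefix contains 44.27.32.37:
  44.27.0.0/17 (44.27.0.0 - 44.27.127.255) -> Router V
  44.27.32.0/19 (44.27.32.0 - 44.27.63.255) -> Router R
More-specific entries that do NOT match:
  44.27.32.96/27 (44.27.32.96 - 44.27.32.127) does not contain 44.27.32.37
  44.27.34.0/23 (44.27.34.0 - 44.27.35.255) does not contain 44.27.32.37
  44.27.48.0/21 (44.27.48.0 - 44.27.55.255) does not contain 44.27.32.37
  46.27.32.0/20 (46.27.32.0 - 46.27.47.255) does not contain 44.27.32.37
Longest matching prefix is /19 -> next hop Router R.

Router R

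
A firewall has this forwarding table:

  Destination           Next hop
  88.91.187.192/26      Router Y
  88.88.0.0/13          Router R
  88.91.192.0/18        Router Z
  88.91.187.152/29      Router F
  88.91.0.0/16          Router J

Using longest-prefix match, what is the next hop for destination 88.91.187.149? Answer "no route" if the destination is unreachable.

Routes whose prefix contains 88.91.187.149:
  88.88.0.0/13 (88.88.0.0 - 88.95.255.255) -> Router R
  88.91.0.0/16 (88.91.0.0 - 88.91.255.255) -> Router J
More-specific entries that do NOT match:
  88.91.187.152/29 (88.91.187.152 - 88.91.187.159) does not contain 88.91.187.149
  88.91.187.192/26 (88.91.187.192 - 88.91.187.255) does not contain 88.91.187.149
  88.91.192.0/18 (88.91.192.0 - 88.91.255.255) does not contain 88.91.187.149
Longest matching prefix is /16 -> next hop Router J.

Router J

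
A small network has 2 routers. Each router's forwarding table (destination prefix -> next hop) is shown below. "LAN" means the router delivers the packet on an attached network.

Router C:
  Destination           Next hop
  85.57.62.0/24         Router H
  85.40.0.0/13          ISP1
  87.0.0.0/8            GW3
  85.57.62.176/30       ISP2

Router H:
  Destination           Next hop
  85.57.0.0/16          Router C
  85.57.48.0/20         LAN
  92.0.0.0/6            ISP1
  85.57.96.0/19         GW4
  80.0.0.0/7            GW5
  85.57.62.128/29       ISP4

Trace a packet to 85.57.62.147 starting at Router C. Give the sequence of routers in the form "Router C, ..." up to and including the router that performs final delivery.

Router C, Router H

At Router C: longest match for 85.57.62.147 is 85.57.62.0/24 -> Router H
At Router H: longest match for 85.57.62.147 is 85.57.48.0/20 -> LAN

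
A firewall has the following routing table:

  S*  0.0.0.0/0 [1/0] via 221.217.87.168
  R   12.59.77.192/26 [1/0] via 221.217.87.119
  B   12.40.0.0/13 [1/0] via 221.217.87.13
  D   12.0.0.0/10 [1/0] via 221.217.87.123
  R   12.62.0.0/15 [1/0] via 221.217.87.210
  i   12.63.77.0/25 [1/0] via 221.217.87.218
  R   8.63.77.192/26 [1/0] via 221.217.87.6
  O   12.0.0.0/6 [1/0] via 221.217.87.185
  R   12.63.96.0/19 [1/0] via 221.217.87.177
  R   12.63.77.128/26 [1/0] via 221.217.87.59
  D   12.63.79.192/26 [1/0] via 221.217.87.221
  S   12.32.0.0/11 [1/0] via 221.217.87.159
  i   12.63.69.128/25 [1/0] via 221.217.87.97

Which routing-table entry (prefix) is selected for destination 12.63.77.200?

12.62.0.0/15

Entries matching 12.63.77.200:
  0.0.0.0/0 (default, matches everything)
  12.0.0.0/6 (12.0.0.0 - 15.255.255.255)
  12.0.0.0/10 (12.0.0.0 - 12.63.255.255)
  12.32.0.0/11 (12.32.0.0 - 12.63.255.255)
  12.62.0.0/15 (12.62.0.0 - 12.63.255.255)
Most specific is 12.62.0.0/15.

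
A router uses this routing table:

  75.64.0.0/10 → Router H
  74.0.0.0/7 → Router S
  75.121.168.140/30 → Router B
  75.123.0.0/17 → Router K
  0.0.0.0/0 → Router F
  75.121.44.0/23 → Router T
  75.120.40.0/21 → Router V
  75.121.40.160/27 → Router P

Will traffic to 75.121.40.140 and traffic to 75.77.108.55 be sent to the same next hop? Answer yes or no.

75.121.40.140: longest match 75.64.0.0/10 -> Router H
75.77.108.55: longest match 75.64.0.0/10 -> Router H

yes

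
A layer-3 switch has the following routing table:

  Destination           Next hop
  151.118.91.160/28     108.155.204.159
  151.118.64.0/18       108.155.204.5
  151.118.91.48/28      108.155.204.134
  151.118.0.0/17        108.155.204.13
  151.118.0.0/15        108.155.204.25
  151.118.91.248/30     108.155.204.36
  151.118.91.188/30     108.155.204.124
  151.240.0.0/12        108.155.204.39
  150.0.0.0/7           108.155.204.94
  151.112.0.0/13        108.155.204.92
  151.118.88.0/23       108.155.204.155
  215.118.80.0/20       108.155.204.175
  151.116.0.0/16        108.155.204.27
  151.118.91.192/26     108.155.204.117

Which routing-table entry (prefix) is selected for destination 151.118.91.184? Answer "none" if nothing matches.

Entries matching 151.118.91.184:
  150.0.0.0/7 (150.0.0.0 - 151.255.255.255)
  151.112.0.0/13 (151.112.0.0 - 151.119.255.255)
  151.118.0.0/15 (151.118.0.0 - 151.119.255.255)
  151.118.0.0/17 (151.118.0.0 - 151.118.127.255)
  151.118.64.0/18 (151.118.64.0 - 151.118.127.255)
Most specific is 151.118.64.0/18.

151.118.64.0/18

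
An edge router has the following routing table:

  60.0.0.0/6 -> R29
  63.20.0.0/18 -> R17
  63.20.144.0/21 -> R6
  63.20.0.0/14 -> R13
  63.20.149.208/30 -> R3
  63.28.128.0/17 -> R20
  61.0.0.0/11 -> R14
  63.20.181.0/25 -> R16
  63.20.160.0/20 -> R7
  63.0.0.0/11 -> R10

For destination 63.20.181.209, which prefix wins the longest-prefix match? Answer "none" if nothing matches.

Entries matching 63.20.181.209:
  60.0.0.0/6 (60.0.0.0 - 63.255.255.255)
  63.0.0.0/11 (63.0.0.0 - 63.31.255.255)
  63.20.0.0/14 (63.20.0.0 - 63.23.255.255)
Most specific is 63.20.0.0/14.

63.20.0.0/14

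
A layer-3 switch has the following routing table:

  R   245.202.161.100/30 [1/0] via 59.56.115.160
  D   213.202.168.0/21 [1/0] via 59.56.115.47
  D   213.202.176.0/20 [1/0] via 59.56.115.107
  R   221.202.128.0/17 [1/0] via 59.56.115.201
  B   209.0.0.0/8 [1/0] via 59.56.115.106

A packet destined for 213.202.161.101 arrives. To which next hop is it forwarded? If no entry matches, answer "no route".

no route

No entry's prefix contains 213.202.161.101; there is no default route.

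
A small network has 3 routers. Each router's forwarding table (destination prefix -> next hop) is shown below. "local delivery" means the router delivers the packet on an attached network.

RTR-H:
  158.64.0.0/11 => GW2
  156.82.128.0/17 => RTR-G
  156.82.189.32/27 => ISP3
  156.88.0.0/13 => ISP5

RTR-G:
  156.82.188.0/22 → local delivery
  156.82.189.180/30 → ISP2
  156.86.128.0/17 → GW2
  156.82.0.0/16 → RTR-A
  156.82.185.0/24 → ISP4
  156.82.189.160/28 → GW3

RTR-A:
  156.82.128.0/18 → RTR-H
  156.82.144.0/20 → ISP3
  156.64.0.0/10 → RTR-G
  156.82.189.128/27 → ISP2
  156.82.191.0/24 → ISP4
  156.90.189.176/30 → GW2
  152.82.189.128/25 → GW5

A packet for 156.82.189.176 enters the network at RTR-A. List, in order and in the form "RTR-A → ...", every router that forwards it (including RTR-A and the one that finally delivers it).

RTR-A → RTR-H → RTR-G

At RTR-A: longest match for 156.82.189.176 is 156.82.128.0/18 -> RTR-H
At RTR-H: longest match for 156.82.189.176 is 156.82.128.0/17 -> RTR-G
At RTR-G: longest match for 156.82.189.176 is 156.82.188.0/22 -> local delivery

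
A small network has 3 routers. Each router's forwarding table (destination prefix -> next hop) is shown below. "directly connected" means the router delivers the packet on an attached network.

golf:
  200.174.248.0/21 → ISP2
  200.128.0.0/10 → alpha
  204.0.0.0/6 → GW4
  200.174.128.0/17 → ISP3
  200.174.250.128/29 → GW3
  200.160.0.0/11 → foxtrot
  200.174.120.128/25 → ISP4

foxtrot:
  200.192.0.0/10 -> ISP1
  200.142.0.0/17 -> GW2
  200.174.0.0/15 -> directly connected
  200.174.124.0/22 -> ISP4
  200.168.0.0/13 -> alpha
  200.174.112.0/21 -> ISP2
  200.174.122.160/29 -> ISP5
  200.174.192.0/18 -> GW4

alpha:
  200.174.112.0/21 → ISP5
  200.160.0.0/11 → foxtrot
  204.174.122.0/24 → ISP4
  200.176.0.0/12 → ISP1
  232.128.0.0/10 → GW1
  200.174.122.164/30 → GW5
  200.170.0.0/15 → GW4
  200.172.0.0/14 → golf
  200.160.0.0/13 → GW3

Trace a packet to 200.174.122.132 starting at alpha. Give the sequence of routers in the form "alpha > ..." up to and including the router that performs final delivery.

At alpha: longest match for 200.174.122.132 is 200.172.0.0/14 -> golf
At golf: longest match for 200.174.122.132 is 200.160.0.0/11 -> foxtrot
At foxtrot: longest match for 200.174.122.132 is 200.174.0.0/15 -> directly connected

alpha > golf > foxtrot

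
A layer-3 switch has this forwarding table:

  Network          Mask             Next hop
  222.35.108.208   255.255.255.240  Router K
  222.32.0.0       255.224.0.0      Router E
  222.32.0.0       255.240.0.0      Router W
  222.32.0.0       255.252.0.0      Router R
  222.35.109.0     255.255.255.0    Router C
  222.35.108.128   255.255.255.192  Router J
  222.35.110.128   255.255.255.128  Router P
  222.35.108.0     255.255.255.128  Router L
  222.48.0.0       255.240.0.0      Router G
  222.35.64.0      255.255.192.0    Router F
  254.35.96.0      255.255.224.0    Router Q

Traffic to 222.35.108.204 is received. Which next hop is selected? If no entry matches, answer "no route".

Router F

Routes whose prefix contains 222.35.108.204:
  222.32.0.0/11 (222.32.0.0 - 222.63.255.255) -> Router E
  222.32.0.0/12 (222.32.0.0 - 222.47.255.255) -> Router W
  222.32.0.0/14 (222.32.0.0 - 222.35.255.255) -> Router R
  222.35.64.0/18 (222.35.64.0 - 222.35.127.255) -> Router F
More-specific entries that do NOT match:
  222.35.108.208/28 (222.35.108.208 - 222.35.108.223) does not contain 222.35.108.204
  222.35.108.128/26 (222.35.108.128 - 222.35.108.191) does not contain 222.35.108.204
  222.35.110.128/25 (222.35.110.128 - 222.35.110.255) does not contain 222.35.108.204
  222.35.108.0/25 (222.35.108.0 - 222.35.108.127) does not contain 222.35.108.204
  222.35.109.0/24 (222.35.109.0 - 222.35.109.255) does not contain 222.35.108.204
  254.35.96.0/19 (254.35.96.0 - 254.35.127.255) does not contain 222.35.108.204
Longest matching prefix is /18 -> next hop Router F.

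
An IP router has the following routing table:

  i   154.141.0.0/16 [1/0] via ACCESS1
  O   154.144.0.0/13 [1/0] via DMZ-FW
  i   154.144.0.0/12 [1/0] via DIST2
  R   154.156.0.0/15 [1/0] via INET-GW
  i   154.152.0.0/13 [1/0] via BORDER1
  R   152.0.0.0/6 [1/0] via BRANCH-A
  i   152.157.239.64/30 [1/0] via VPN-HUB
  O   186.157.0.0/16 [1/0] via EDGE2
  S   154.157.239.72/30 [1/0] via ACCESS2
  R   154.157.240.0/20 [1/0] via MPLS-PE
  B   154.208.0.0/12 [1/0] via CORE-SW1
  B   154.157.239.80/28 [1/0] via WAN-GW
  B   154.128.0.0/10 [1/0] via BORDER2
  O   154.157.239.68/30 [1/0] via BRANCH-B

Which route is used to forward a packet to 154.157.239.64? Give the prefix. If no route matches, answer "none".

Entries matching 154.157.239.64:
  152.0.0.0/6 (152.0.0.0 - 155.255.255.255)
  154.128.0.0/10 (154.128.0.0 - 154.191.255.255)
  154.144.0.0/12 (154.144.0.0 - 154.159.255.255)
  154.152.0.0/13 (154.152.0.0 - 154.159.255.255)
  154.156.0.0/15 (154.156.0.0 - 154.157.255.255)
Most specific is 154.156.0.0/15.

154.156.0.0/15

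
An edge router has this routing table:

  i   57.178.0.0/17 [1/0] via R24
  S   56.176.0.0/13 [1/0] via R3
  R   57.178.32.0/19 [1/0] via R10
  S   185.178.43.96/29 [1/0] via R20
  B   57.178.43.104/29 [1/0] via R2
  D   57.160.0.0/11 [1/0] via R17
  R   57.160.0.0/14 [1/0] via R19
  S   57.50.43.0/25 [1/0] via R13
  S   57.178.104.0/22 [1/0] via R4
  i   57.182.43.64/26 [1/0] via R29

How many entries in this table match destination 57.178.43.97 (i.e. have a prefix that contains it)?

Prefixes containing 57.178.43.97:
  57.160.0.0/11 (57.160.0.0 - 57.191.255.255)
  57.178.0.0/17 (57.178.0.0 - 57.178.127.255)
  57.178.32.0/19 (57.178.32.0 - 57.178.63.255)
Total matching entries: 3.

3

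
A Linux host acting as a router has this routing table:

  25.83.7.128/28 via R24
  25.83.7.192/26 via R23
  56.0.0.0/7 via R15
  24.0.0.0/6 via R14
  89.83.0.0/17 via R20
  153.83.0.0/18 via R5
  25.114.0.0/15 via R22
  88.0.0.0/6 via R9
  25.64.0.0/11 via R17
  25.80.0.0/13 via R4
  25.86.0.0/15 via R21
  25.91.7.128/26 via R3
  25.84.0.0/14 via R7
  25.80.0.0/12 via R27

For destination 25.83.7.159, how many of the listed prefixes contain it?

Prefixes containing 25.83.7.159:
  24.0.0.0/6 (24.0.0.0 - 27.255.255.255)
  25.64.0.0/11 (25.64.0.0 - 25.95.255.255)
  25.80.0.0/12 (25.80.0.0 - 25.95.255.255)
  25.80.0.0/13 (25.80.0.0 - 25.87.255.255)
Total matching entries: 4.

4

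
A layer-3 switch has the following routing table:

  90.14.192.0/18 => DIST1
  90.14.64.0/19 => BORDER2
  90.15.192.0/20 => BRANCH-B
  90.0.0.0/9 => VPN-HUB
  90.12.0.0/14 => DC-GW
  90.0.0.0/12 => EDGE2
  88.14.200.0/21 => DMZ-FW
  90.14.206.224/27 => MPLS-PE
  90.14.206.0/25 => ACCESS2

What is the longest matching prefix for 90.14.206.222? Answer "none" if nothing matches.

90.14.192.0/18

Entries matching 90.14.206.222:
  90.0.0.0/9 (90.0.0.0 - 90.127.255.255)
  90.0.0.0/12 (90.0.0.0 - 90.15.255.255)
  90.12.0.0/14 (90.12.0.0 - 90.15.255.255)
  90.14.192.0/18 (90.14.192.0 - 90.14.255.255)
Most specific is 90.14.192.0/18.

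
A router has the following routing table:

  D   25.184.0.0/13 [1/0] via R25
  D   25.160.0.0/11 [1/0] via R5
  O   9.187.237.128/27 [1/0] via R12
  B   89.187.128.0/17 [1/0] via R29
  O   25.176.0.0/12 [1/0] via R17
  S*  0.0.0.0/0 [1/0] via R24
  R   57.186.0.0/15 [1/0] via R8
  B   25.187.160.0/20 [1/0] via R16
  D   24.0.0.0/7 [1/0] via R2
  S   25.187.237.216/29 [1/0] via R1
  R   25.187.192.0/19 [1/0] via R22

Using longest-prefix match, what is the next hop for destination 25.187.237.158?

R25

Routes whose prefix contains 25.187.237.158:
  0.0.0.0/0 (default, matches everything) -> R24
  24.0.0.0/7 (24.0.0.0 - 25.255.255.255) -> R2
  25.160.0.0/11 (25.160.0.0 - 25.191.255.255) -> R5
  25.176.0.0/12 (25.176.0.0 - 25.191.255.255) -> R17
  25.184.0.0/13 (25.184.0.0 - 25.191.255.255) -> R25
More-specific entries that do NOT match:
  25.187.237.216/29 (25.187.237.216 - 25.187.237.223) does not contain 25.187.237.158
  9.187.237.128/27 (9.187.237.128 - 9.187.237.159) does not contain 25.187.237.158
  25.187.160.0/20 (25.187.160.0 - 25.187.175.255) does not contain 25.187.237.158
  25.187.192.0/19 (25.187.192.0 - 25.187.223.255) does not contain 25.187.237.158
  89.187.128.0/17 (89.187.128.0 - 89.187.255.255) does not contain 25.187.237.158
  57.186.0.0/15 (57.186.0.0 - 57.187.255.255) does not contain 25.187.237.158
Longest matching prefix is /13 -> next hop R25.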